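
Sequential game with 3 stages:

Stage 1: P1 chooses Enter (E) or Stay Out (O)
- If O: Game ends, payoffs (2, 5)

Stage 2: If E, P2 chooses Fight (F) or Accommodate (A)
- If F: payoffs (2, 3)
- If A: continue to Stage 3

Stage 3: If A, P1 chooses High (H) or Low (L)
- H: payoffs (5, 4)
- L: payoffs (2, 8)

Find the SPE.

SPE: (E, A, H); Outcome (5, 4)

Work:
Stage 3: P1 chooses H (5 vs 2)
Stage 2: P2: F->3, A->4 (anticipating H). Choose A
Stage 1: P1: O->2, E->5 (anticipating A, H). Choose E
SPE path: E -> A -> H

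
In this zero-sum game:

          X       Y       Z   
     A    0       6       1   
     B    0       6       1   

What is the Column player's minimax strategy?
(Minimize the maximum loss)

Column should play X, value = 0

Work:
Column player minimizes Row's maximum payoff:
Column X: max payoff to Row = 0
Column Y: max payoff to Row = 6
Column Z: max payoff to Row = 1
Minimum is 0, achieved by column X.
Minimax strategy: X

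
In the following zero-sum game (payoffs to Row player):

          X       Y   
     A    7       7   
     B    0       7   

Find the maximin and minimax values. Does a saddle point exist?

Maximin = 7, Minimax = 7, Saddle: True

Work:
Row minimums: [7, 0] → maximin = 7
Column maximums: [7, 7] → minimax = 7
Saddle point exists! Game value = 7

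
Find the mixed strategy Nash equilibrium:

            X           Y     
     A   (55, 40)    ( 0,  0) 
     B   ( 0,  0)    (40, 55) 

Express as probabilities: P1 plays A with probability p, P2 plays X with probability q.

p = 0.5789, q = 0.4211

Work:
Find probabilities that make opponent indifferent:
P2 chooses q to make P1 indifferent between A and B
P1 chooses p to make P2 indifferent between X and Y
Mixed NE: P1 plays (A: 0.5789, B: 0.4211), P2 plays (X: 0.4211, Y: 0.5789)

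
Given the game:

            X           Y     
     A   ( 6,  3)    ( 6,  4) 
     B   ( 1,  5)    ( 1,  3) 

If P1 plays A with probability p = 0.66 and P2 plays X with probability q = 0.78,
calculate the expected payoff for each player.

E[P1] = 4.3, E[P2] = 3.6756

Work:
E[P1] = p·q·π₁(A,X) + p·(1-q)·π₁(A,Y) + (1-p)·q·π₁(B,X) + (1-p)·(1-q)·π₁(B,Y)
= 0.66·0.78·6 + 0.66·0.22·6 + 0.34·0.78·1 + 0.34·0.22·1
= 4.3

E[P2] = 3.6756 (similar calculation)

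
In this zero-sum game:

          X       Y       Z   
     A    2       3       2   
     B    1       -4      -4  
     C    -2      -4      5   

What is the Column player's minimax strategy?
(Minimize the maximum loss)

Column should play X, value = 2

Work:
Column player minimizes Row's maximum payoff:
Column X: max payoff to Row = 2
Column Y: max payoff to Row = 3
Column Z: max payoff to Row = 5
Minimum is 2, achieved by column X.
Minimax strategy: X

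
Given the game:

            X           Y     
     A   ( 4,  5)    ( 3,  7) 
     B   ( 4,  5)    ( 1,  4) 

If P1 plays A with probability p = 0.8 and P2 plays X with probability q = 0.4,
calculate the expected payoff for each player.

E[P1] = 3.16, E[P2] = 5.84

Work:
E[P1] = p·q·π₁(A,X) + p·(1-q)·π₁(A,Y) + (1-p)·q·π₁(B,X) + (1-p)·(1-q)·π₁(B,Y)
= 0.8·0.4·4 + 0.8·0.6·3 + 0.2·0.4·4 + 0.2·0.6·1
= 3.16

E[P2] = 5.84 (similar calculation)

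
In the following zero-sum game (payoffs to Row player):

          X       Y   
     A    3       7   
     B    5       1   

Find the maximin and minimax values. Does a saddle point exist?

Maximin = 3, Minimax = 5, Saddle: False

Work:
Row minimums: [3, 1] → maximin = 3
Column maximums: [5, 7] → minimax = 5
No saddle point (maximin ≠ minimax). Mixed strategy needed.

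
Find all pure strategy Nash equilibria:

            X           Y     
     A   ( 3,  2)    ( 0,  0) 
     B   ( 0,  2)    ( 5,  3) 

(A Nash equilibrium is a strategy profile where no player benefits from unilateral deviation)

Nash equilibrium: (A, X), (B, Y)

Work:
Best responses:
  P1 vs X: payoffs [3, 0] → best response A (payoff 3)
  P1 vs Y: payoffs [0, 5] → best response B (payoff 5)
  P2 vs A: payoffs [2, 0] → best response X (payoff 2)
  P2 vs B: payoffs [2, 3] → best response Y (payoff 3)
Mutual best responses: (A,X), (B,Y) → Nash equilibria.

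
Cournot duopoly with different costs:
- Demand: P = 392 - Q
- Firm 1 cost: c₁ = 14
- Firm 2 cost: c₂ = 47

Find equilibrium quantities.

q₁* = 137.0, q₂* = 104.0

Work:
Reaction: q₁ = (392 - 14 - q₂)/2
Reaction: q₂ = (392 - 47 - q₁)/2
Solve simultaneously:
q₁* = (392 - 2×14 + 47)/3 = 137.0
q₂* = (392 - 2×47 + 14)/3 = 104.0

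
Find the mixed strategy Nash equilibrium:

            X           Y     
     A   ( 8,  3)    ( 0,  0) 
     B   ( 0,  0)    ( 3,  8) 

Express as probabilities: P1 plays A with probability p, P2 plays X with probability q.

p = 0.7273, q = 0.2727

Work:
Find probabilities that make opponent indifferent:
P2 chooses q to make P1 indifferent between A and B
P1 chooses p to make P2 indifferent between X and Y
Mixed NE: P1 plays (A: 0.7273, B: 0.2727), P2 plays (X: 0.2727, Y: 0.7273)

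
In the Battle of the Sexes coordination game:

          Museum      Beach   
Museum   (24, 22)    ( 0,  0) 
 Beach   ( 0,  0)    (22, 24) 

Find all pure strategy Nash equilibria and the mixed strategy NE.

Pure NE: (Museum, Museum) and (Beach, Beach); Mixed NE: p = 0.5217, q = 0.4783

Work:
Check pure NE:
(Museum, Museum): (24, 22) - no unilateral deviation beneficial
(Beach, Beach): (22, 24) - no unilateral deviation beneficial
Mixed NE: P1 plays Museum with p = 0.5217, P2 plays Museum with q = 0.4783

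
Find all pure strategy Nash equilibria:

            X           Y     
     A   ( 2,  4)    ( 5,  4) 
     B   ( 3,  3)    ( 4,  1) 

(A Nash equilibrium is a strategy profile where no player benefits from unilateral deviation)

Nash equilibrium: (A, Y), (B, X)

Work:
Best responses:
  P1 vs X: payoffs [2, 3] → best response B (payoff 3)
  P1 vs Y: payoffs [5, 4] → best response A (payoff 5)
  P2 vs A: payoffs [4, 4] → best response X/Y (payoff 4)
  P2 vs B: payoffs [3, 1] → best response X (payoff 3)
Mutual best responses: (A,Y), (B,X) → Nash equilibria.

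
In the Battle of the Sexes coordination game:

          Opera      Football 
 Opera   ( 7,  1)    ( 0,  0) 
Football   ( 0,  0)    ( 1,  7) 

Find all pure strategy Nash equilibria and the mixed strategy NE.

Pure NE: (Opera, Opera) and (Football, Football); Mixed NE: p = 0.875, q = 0.125

Work:
Check pure NE:
(Opera, Opera): (7, 1) - no unilateral deviation beneficial
(Football, Football): (1, 7) - no unilateral deviation beneficial
Mixed NE: P1 plays Opera with p = 0.875, P2 plays Opera with q = 0.125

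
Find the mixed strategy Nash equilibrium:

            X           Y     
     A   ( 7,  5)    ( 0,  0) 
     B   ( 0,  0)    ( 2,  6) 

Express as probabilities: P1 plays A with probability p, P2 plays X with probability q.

p = 0.5455, q = 0.2222

Work:
Find probabilities that make opponent indifferent:
P2 chooses q to make P1 indifferent between A and B
P1 chooses p to make P2 indifferent between X and Y
Mixed NE: P1 plays (A: 0.5455, B: 0.4545), P2 plays (X: 0.2222, Y: 0.7778)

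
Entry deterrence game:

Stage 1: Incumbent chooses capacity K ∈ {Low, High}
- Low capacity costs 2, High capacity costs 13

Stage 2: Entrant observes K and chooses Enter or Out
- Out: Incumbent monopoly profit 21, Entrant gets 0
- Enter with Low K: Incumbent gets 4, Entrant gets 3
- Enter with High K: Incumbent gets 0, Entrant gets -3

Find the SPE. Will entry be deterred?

SPE: (High, Enter|Low, Out|High); Entry deterred. Incumbent net profit = 8

Work:
After Low K: Entrant enters (3 > 0)
After High K: Entrant stays out (-3 < 0)
Incumbent: Low → 4−2=2, High → 21−13=8
Incumbent chooses High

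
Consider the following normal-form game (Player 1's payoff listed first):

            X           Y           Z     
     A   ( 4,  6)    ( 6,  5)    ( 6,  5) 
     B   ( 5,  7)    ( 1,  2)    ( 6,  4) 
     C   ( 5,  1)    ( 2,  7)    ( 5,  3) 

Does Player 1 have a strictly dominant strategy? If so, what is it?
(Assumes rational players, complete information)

No strictly dominant strategy exists for Player 1

Work:
A strategy strictly dominates another if it gives a strictly higher payoff against every opponent action. Compare each pair of P1's strategies column-by-column:
  A vs B: [4 vs 5, 6 vs 1, 6 vs 6] → A does not strictly dominate B (column X: 4 ≤ 5)
  A vs C: [4 vs 5, 6 vs 2, 6 vs 5] → A does not strictly dominate C (column X: 4 ≤ 5)
  B vs A: [5 vs 4, 1 vs 6, 6 vs 6] → B does not strictly dominate A (column Y: 1 ≤ 6)
  B vs C: [5 vs 5, 1 vs 2, 6 vs 5] → B does not strictly dominate C (column X: 5 ≤ 5)
  C vs A: [5 vs 4, 2 vs 6, 5 vs 6] → C does not strictly dominate A (column Y: 2 ≤ 6)
  C vs B: [5 vs 5, 2 vs 1, 5 vs 6] → C does not strictly dominate B (column X: 5 ≤ 5)
No single strategy strictly dominates all others → no strictly dominant strategy.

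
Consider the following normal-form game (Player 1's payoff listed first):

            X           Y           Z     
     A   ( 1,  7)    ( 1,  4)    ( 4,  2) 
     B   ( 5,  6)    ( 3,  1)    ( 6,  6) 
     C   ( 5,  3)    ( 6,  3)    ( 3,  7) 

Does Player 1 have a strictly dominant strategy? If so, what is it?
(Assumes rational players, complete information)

No strictly dominant strategy exists for Player 1

Work:
A strategy strictly dominates another if it gives a strictly higher payoff against every opponent action. Compare each pair of P1's strategies column-by-column:
  A vs B: [1 vs 5, 1 vs 3, 4 vs 6] → A does not strictly dominate B (column X: 1 ≤ 5)
  A vs C: [1 vs 5, 1 vs 6, 4 vs 3] → A does not strictly dominate C (column X: 1 ≤ 5)
  B vs A: [5 vs 1, 3 vs 1, 6 vs 4] → B strictly dominates A
  B vs C: [5 vs 5, 3 vs 6, 6 vs 3] → B does not strictly dominate C (column X: 5 ≤ 5)
  C vs A: [5 vs 1, 6 vs 1, 3 vs 4] → C does not strictly dominate A (column Z: 3 ≤ 4)
  C vs B: [5 vs 5, 6 vs 3, 3 vs 6] → C does not strictly dominate B (column X: 5 ≤ 5)
No single strategy strictly dominates all others → no strictly dominant strategy.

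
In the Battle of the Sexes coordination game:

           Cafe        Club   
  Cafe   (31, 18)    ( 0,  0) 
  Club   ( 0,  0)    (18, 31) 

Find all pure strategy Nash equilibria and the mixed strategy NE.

Pure NE: (Cafe, Cafe) and (Club, Club); Mixed NE: p = 0.6327, q = 0.3673

Work:
Check pure NE:
(Cafe, Cafe): (31, 18) - no unilateral deviation beneficial
(Club, Club): (18, 31) - no unilateral deviation beneficial
Mixed NE: P1 plays Cafe with p = 0.6327, P2 plays Cafe with q = 0.3673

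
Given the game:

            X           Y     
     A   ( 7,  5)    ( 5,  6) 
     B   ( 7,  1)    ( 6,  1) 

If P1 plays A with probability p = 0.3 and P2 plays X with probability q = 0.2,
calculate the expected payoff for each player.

E[P1] = 5.96, E[P2] = 2.44

Work:
E[P1] = p·q·π₁(A,X) + p·(1-q)·π₁(A,Y) + (1-p)·q·π₁(B,X) + (1-p)·(1-q)·π₁(B,Y)
= 0.3·0.2·7 + 0.3·0.8·5 + 0.7·0.2·7 + 0.7·0.8·6
= 5.96

E[P2] = 2.44 (similar calculation)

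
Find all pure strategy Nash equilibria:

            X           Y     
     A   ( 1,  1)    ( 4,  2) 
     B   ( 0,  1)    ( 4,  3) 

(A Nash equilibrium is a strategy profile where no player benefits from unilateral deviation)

Nash equilibrium: (A, Y), (B, Y)

Work:
Best responses:
  P1 vs X: payoffs [1, 0] → best response A (payoff 1)
  P1 vs Y: payoffs [4, 4] → best response A/B (payoff 4)
  P2 vs A: payoffs [1, 2] → best response Y (payoff 2)
  P2 vs B: payoffs [1, 3] → best response Y (payoff 3)
Mutual best responses: (A,Y), (B,Y) → Nash equilibria.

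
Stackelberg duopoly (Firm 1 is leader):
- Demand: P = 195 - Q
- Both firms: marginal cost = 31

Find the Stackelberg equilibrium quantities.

q₁* (leader) = 82.0, q₂* (follower) = 41.0

Work:
Follower's reaction: q₂ = (a - c - q₁)/2
Leader substitutes: π₁ = q₁·(a - q₁ - (a-c-q₁)/2 - c)
FOC: q₁* = (195 - 31)/2 = 82.00
Then: q₂* = (195 - 31 - 82.0)/2 = 41.00
Leader has first-mover advantage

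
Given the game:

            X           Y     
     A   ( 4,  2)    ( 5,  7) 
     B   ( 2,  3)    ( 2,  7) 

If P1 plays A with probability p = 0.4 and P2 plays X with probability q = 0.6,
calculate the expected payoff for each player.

E[P1] = 2.96, E[P2] = 4.36

Work:
E[P1] = p·q·π₁(A,X) + p·(1-q)·π₁(A,Y) + (1-p)·q·π₁(B,X) + (1-p)·(1-q)·π₁(B,Y)
= 0.4·0.6·4 + 0.4·0.4·5 + 0.6·0.6·2 + 0.6·0.4·2
= 2.96

E[P2] = 4.36 (similar calculation)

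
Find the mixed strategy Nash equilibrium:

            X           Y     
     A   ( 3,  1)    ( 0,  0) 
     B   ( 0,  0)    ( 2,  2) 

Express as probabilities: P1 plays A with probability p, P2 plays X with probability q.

p = 0.6667, q = 0.4

Work:
Find probabilities that make opponent indifferent:
P2 chooses q to make P1 indifferent between A and B
P1 chooses p to make P2 indifferent between X and Y
Mixed NE: P1 plays (A: 0.6667, B: 0.3333), P2 plays (X: 0.4, Y: 0.6)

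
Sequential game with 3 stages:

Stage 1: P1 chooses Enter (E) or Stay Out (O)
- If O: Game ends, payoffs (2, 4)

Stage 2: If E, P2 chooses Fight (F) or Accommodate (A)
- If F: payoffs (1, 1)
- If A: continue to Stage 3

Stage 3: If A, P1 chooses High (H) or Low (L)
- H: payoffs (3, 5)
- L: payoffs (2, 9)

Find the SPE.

SPE: (E, A, H); Outcome (3, 5)

Work:
Stage 3: P1 chooses H (3 vs 2)
Stage 2: P2: F->1, A->5 (anticipating H). Choose A
Stage 1: P1: O->2, E->3 (anticipating A, H). Choose E
SPE path: E -> A -> H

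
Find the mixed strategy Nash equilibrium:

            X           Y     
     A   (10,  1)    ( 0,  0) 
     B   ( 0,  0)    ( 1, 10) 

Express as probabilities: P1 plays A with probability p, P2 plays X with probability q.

p = 0.9091, q = 0.0909

Work:
Find probabilities that make opponent indifferent:
P2 chooses q to make P1 indifferent between A and B
P1 chooses p to make P2 indifferent between X and Y
Mixed NE: P1 plays (A: 0.9091, B: 0.0909), P2 plays (X: 0.0909, Y: 0.9091)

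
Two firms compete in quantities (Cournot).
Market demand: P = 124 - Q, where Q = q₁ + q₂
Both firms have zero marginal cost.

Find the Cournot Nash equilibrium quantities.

q₁* = q₂* = 41.33; P* = 41.33

Work:
Profit: π_i = P·q_i = (a - q_i - q_j)·q_i
FOC: ∂π_i/∂q_i = a - 2q_i - q_j = 0
Reaction function: q_i = (124 - q_j)/2
Symmetry: q* = 124/3 = 41.33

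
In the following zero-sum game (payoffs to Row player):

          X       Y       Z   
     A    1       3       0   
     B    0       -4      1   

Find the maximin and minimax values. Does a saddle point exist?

Maximin = 0, Minimax = 1, Saddle: False

Work:
Row minimums: [0, -4] → maximin = 0
Column maximums: [1, 3, 1] → minimax = 1
No saddle point (maximin ≠ minimax). Mixed strategy needed.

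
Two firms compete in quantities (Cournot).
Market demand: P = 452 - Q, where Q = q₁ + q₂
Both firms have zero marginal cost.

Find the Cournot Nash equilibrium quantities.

q₁* = q₂* = 150.67; P* = 150.67

Work:
Profit: π_i = P·q_i = (a - q_i - q_j)·q_i
FOC: ∂π_i/∂q_i = a - 2q_i - q_j = 0
Reaction function: q_i = (452 - q_j)/2
Symmetry: q* = 452/3 = 150.67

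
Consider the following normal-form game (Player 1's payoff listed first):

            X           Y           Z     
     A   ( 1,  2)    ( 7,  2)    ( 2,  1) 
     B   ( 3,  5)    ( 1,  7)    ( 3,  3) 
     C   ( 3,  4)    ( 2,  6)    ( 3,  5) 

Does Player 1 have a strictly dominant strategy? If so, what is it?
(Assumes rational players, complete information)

No strictly dominant strategy exists for Player 1

Work:
A strategy strictly dominates another if it gives a strictly higher payoff against every opponent action. Compare each pair of P1's strategies column-by-column:
  A vs B: [1 vs 3, 7 vs 1, 2 vs 3] → A does not strictly dominate B (column X: 1 ≤ 3)
  A vs C: [1 vs 3, 7 vs 2, 2 vs 3] → A does not strictly dominate C (column X: 1 ≤ 3)
  B vs A: [3 vs 1, 1 vs 7, 3 vs 2] → B does not strictly dominate A (column Y: 1 ≤ 7)
  B vs C: [3 vs 3, 1 vs 2, 3 vs 3] → B does not strictly dominate C (column X: 3 ≤ 3)
  C vs A: [3 vs 1, 2 vs 7, 3 vs 2] → C does not strictly dominate A (column Y: 2 ≤ 7)
  C vs B: [3 vs 3, 2 vs 1, 3 vs 3] → C does not strictly dominate B (column X: 3 ≤ 3)
No single strategy strictly dominates all others → no strictly dominant strategy.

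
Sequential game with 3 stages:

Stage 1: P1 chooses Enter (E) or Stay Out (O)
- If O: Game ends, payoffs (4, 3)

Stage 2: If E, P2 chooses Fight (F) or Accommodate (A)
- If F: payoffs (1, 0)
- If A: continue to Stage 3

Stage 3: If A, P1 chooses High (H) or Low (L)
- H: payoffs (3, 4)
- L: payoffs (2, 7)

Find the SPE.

SPE: (O, A, H); Outcome (4, 3)

Work:
Stage 3: P1 chooses H (3 vs 2)
Stage 2: P2: F->0, A->4 (anticipating H). Choose A
Stage 1: P1: O->4, E->3 (anticipating A, H). Choose O
SPE path: O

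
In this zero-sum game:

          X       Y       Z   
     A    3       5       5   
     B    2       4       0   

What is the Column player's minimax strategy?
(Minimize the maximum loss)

Column should play X, value = 3

Work:
Column player minimizes Row's maximum payoff:
Column X: max payoff to Row = 3
Column Y: max payoff to Row = 5
Column Z: max payoff to Row = 5
Minimum is 3, achieved by column X.
Minimax strategy: X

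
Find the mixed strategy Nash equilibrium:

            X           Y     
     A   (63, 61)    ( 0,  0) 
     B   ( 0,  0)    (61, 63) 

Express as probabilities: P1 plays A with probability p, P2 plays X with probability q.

p = 0.5081, q = 0.4919

Work:
Find probabilities that make opponent indifferent:
P2 chooses q to make P1 indifferent between A and B
P1 chooses p to make P2 indifferent between X and Y
Mixed NE: P1 plays (A: 0.5081, B: 0.4919), P2 plays (X: 0.4919, Y: 0.5081)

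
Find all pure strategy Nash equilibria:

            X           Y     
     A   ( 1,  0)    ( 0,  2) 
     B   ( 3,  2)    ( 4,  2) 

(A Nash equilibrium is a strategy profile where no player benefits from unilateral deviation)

Nash equilibrium: (B, X), (B, Y)

Work:
Best responses:
  P1 vs X: payoffs [1, 3] → best response B (payoff 3)
  P1 vs Y: payoffs [0, 4] → best response B (payoff 4)
  P2 vs A: payoffs [0, 2] → best response Y (payoff 2)
  P2 vs B: payoffs [2, 2] → best response X/Y (payoff 2)
Mutual best responses: (B,X), (B,Y) → Nash equilibria.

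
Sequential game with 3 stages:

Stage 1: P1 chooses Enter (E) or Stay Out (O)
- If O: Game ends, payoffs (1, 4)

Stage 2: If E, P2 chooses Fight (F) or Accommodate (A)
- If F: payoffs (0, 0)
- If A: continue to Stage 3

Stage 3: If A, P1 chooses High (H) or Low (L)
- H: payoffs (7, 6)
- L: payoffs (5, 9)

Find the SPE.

SPE: (E, A, H); Outcome (7, 6)

Work:
Stage 3: P1 chooses H (7 vs 5)
Stage 2: P2: F->0, A->6 (anticipating H). Choose A
Stage 1: P1: O->1, E->7 (anticipating A, H). Choose E
SPE path: E -> A -> H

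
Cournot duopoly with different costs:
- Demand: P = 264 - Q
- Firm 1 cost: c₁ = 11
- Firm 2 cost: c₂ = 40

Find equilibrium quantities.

q₁* = 94.0, q₂* = 65.0

Work:
Reaction: q₁ = (264 - 11 - q₂)/2
Reaction: q₂ = (264 - 40 - q₁)/2
Solve simultaneously:
q₁* = (264 - 2×11 + 40)/3 = 94.0
q₂* = (264 - 2×40 + 11)/3 = 65.0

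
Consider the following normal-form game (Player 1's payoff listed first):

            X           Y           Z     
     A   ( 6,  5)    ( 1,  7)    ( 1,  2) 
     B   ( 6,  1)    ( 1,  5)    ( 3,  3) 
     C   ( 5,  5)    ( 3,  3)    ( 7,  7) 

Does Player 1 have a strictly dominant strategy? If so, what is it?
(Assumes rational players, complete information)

No strictly dominant strategy exists for Player 1

Work:
A strategy strictly dominates another if it gives a strictly higher payoff against every opponent action. Compare each pair of P1's strategies column-by-column:
  A vs B: [6 vs 6, 1 vs 1, 1 vs 3] → A does not strictly dominate B (column X: 6 ≤ 6)
  A vs C: [6 vs 5, 1 vs 3, 1 vs 7] → A does not strictly dominate C (column Y: 1 ≤ 3)
  B vs A: [6 vs 6, 1 vs 1, 3 vs 1] → B does not strictly dominate A (column X: 6 ≤ 6)
  B vs C: [6 vs 5, 1 vs 3, 3 vs 7] → B does not strictly dominate C (column Y: 1 ≤ 3)
  C vs A: [5 vs 6, 3 vs 1, 7 vs 1] → C does not strictly dominate A (column X: 5 ≤ 6)
  C vs B: [5 vs 6, 3 vs 1, 7 vs 3] → C does not strictly dominate B (column X: 5 ≤ 6)
No single strategy strictly dominates all others → no strictly dominant strategy.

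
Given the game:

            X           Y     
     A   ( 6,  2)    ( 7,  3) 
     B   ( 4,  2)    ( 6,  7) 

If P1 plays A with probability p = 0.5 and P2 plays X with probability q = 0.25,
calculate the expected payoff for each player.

E[P1] = 6.125, E[P2] = 4.25

Work:
E[P1] = p·q·π₁(A,X) + p·(1-q)·π₁(A,Y) + (1-p)·q·π₁(B,X) + (1-p)·(1-q)·π₁(B,Y)
= 0.5·0.25·6 + 0.5·0.75·7 + 0.5·0.25·4 + 0.5·0.75·6
= 6.125

E[P2] = 4.25 (similar calculation)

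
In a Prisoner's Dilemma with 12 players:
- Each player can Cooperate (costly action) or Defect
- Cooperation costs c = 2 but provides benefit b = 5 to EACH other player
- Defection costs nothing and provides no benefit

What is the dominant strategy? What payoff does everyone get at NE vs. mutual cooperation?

Dominant: Defect; NE payoff = 0; Coop payoff = 53

Work:
Defect dominates (saves cost c = 2, benefit to others is external)
NE: All defect → everyone gets 0
If all cooperate: each receives (11)×5 - 2 = 53
Social dilemma: 53 > 0 but NE gives 0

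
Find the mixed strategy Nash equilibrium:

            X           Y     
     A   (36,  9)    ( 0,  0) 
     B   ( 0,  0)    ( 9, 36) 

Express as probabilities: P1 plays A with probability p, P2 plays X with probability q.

p = 0.8, q = 0.2

Work:
Find probabilities that make opponent indifferent:
P2 chooses q to make P1 indifferent between A and B
P1 chooses p to make P2 indifferent between X and Y
Mixed NE: P1 plays (A: 0.8, B: 0.2), P2 plays (X: 0.2, Y: 0.8)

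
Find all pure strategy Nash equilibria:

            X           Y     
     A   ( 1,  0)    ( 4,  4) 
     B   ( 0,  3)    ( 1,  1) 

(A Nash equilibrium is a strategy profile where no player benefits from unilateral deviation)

Nash equilibrium: (A, Y)

Work:
Best responses:
  P1 vs X: payoffs [1, 0] → best response A (payoff 1)
  P1 vs Y: payoffs [4, 1] → best response A (payoff 4)
  P2 vs A: payoffs [0, 4] → best response Y (payoff 4)
  P2 vs B: payoffs [3, 1] → best response X (payoff 3)
Mutual best responses: (A,Y) → Nash equilibria.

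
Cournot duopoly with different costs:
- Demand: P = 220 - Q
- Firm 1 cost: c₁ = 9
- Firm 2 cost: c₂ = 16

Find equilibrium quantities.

q₁* = 72.67, q₂* = 65.67

Work:
Reaction: q₁ = (220 - 9 - q₂)/2
Reaction: q₂ = (220 - 16 - q₁)/2
Solve simultaneously:
q₁* = (220 - 2×9 + 16)/3 = 72.67
q₂* = (220 - 2×16 + 9)/3 = 65.67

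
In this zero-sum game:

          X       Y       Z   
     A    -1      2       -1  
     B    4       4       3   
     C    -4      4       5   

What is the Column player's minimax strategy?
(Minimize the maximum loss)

Column should play X or Y (all achieve the minimum), value = 4

Work:
Column player minimizes Row's maximum payoff:
Column X: max payoff to Row = 4
Column Y: max payoff to Row = 4
Column Z: max payoff to Row = 5
Minimum is 4, achieved by columns X, Y (tied).
Each of X or Y is a minimax strategy.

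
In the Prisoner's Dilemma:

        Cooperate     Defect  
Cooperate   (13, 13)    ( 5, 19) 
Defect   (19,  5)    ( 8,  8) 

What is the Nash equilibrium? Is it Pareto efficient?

(Defect, Defect) is NE; not Pareto efficient

Work:
Defect dominates Cooperate for both players:
If P2 cooperates: Defect (19) > Cooperate (13)
If P2 defects: Defect (8) > Cooperate (5)
NE: (Defect, Defect) with payoff (8, 8)
But (Cooperate, Cooperate) = (13, 13) Pareto dominates (8, 8)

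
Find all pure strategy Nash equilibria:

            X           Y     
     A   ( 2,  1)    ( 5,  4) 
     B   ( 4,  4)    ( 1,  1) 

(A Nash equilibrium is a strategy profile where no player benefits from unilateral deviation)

Nash equilibrium: (A, Y), (B, X)

Work:
Best responses:
  P1 vs X: payoffs [2, 4] → best response B (payoff 4)
  P1 vs Y: payoffs [5, 1] → best response A (payoff 5)
  P2 vs A: payoffs [1, 4] → best response Y (payoff 4)
  P2 vs B: payoffs [4, 1] → best response X (payoff 4)
Mutual best responses: (A,Y), (B,X) → Nash equilibria.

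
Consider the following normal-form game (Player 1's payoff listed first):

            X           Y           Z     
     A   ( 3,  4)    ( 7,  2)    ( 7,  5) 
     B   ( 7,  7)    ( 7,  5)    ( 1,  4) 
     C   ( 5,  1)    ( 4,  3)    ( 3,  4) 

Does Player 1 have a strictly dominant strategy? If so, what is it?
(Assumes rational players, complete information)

No strictly dominant strategy exists for Player 1

Work:
A strategy strictly dominates another if it gives a strictly higher payoff against every opponent action. Compare each pair of P1's strategies column-by-column:
  A vs B: [3 vs 7, 7 vs 7, 7 vs 1] → A does not strictly dominate B (column X: 3 ≤ 7)
  A vs C: [3 vs 5, 7 vs 4, 7 vs 3] → A does not strictly dominate C (column X: 3 ≤ 5)
  B vs A: [7 vs 3, 7 vs 7, 1 vs 7] → B does not strictly dominate A (column Y: 7 ≤ 7)
  B vs C: [7 vs 5, 7 vs 4, 1 vs 3] → B does not strictly dominate C (column Z: 1 ≤ 3)
  C vs A: [5 vs 3, 4 vs 7, 3 vs 7] → C does not strictly dominate A (column Y: 4 ≤ 7)
  C vs B: [5 vs 7, 4 vs 7, 3 vs 1] → C does not strictly dominate B (column X: 5 ≤ 7)
No single strategy strictly dominates all others → no strictly dominant strategy.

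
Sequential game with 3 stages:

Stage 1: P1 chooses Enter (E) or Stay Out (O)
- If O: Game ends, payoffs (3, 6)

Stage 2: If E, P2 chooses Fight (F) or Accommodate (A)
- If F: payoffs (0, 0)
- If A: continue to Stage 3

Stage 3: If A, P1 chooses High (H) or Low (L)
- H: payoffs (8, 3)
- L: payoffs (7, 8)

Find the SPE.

SPE: (E, A, H); Outcome (8, 3)

Work:
Stage 3: P1 chooses H (8 vs 7)
Stage 2: P2: F->0, A->3 (anticipating H). Choose A
Stage 1: P1: O->3, E->8 (anticipating A, H). Choose E
SPE path: E -> A -> H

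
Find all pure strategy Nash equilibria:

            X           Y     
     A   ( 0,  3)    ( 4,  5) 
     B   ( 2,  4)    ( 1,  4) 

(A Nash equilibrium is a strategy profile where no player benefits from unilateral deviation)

Nash equilibrium: (A, Y), (B, X)

Work:
Best responses:
  P1 vs X: payoffs [0, 2] → best response B (payoff 2)
  P1 vs Y: payoffs [4, 1] → best response A (payoff 4)
  P2 vs A: payoffs [3, 5] → best response Y (payoff 5)
  P2 vs B: payoffs [4, 4] → best response X/Y (payoff 4)
Mutual best responses: (A,Y), (B,X) → Nash equilibria.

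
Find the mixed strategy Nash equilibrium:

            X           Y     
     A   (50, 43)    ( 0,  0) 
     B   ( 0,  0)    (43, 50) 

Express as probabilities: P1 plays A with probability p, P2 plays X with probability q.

p = 0.5376, q = 0.4624

Work:
Find probabilities that make opponent indifferent:
P2 chooses q to make P1 indifferent between A and B
P1 chooses p to make P2 indifferent between X and Y
Mixed NE: P1 plays (A: 0.5376, B: 0.4624), P2 plays (X: 0.4624, Y: 0.5376)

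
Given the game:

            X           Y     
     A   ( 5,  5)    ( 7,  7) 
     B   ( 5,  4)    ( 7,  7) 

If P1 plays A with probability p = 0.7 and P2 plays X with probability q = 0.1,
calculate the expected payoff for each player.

E[P1] = 6.8, E[P2] = 6.77

Work:
E[P1] = p·q·π₁(A,X) + p·(1-q)·π₁(A,Y) + (1-p)·q·π₁(B,X) + (1-p)·(1-q)·π₁(B,Y)
= 0.7·0.1·5 + 0.7·0.9·7 + 0.3·0.1·5 + 0.3·0.9·7
= 6.8

E[P2] = 6.77 (similar calculation)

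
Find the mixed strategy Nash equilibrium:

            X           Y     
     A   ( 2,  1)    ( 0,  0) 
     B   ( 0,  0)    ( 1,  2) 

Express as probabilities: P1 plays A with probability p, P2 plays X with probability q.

p = 0.6667, q = 0.3333

Work:
Find probabilities that make opponent indifferent:
P2 chooses q to make P1 indifferent between A and B
P1 chooses p to make P2 indifferent between X and Y
Mixed NE: P1 plays (A: 0.6667, B: 0.3333), P2 plays (X: 0.3333, Y: 0.6667)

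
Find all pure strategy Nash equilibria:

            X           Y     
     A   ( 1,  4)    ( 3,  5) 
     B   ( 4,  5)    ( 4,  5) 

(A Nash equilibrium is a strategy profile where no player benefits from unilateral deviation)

Nash equilibrium: (B, X), (B, Y)

Work:
Best responses:
  P1 vs X: payoffs [1, 4] → best response B (payoff 4)
  P1 vs Y: payoffs [3, 4] → best response B (payoff 4)
  P2 vs A: payoffs [4, 5] → best response Y (payoff 5)
  P2 vs B: payoffs [5, 5] → best response X/Y (payoff 5)
Mutual best responses: (B,X), (B,Y) → Nash equilibria.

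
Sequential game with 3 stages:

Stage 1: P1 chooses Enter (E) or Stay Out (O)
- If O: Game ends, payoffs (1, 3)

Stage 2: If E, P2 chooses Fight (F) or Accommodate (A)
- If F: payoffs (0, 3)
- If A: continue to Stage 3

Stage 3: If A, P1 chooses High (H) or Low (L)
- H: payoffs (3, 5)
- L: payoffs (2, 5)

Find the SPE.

SPE: (E, A, H); Outcome (3, 5)

Work:
Stage 3: P1 chooses H (3 vs 2)
Stage 2: P2: F->3, A->5 (anticipating H). Choose A
Stage 1: P1: O->1, E->3 (anticipating A, H). Choose E
SPE path: E -> A -> H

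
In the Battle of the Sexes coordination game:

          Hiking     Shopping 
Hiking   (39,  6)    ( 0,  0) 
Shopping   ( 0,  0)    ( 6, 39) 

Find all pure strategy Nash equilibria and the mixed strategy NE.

Pure NE: (Hiking, Hiking) and (Shopping, Shopping); Mixed NE: p = 0.8667, q = 0.1333

Work:
Check pure NE:
(Hiking, Hiking): (39, 6) - no unilateral deviation beneficial
(Shopping, Shopping): (6, 39) - no unilateral deviation beneficial
Mixed NE: P1 plays Hiking with p = 0.8667, P2 plays Hiking with q = 0.1333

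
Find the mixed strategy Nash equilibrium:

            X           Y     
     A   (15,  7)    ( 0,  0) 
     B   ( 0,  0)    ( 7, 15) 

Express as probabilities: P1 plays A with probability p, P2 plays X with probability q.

p = 0.6818, q = 0.3182

Work:
Find probabilities that make opponent indifferent:
P2 chooses q to make P1 indifferent between A and B
P1 chooses p to make P2 indifferent between X and Y
Mixed NE: P1 plays (A: 0.6818, B: 0.3182), P2 plays (X: 0.3182, Y: 0.6818)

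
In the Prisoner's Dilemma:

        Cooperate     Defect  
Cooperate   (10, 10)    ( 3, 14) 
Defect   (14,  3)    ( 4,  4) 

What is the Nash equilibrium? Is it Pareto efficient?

(Defect, Defect) is NE; not Pareto efficient

Work:
Defect dominates Cooperate for both players:
If P2 cooperates: Defect (14) > Cooperate (10)
If P2 defects: Defect (4) > Cooperate (3)
NE: (Defect, Defect) with payoff (4, 4)
But (Cooperate, Cooperate) = (10, 10) Pareto dominates (4, 4)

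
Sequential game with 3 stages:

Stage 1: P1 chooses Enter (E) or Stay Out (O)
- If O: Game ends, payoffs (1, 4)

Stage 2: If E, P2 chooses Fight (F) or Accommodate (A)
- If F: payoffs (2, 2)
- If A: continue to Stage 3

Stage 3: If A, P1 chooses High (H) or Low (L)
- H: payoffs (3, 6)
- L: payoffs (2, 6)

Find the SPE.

SPE: (E, A, H); Outcome (3, 6)

Work:
Stage 3: P1 chooses H (3 vs 2)
Stage 2: P2: F->2, A->6 (anticipating H). Choose A
Stage 1: P1: O->1, E->3 (anticipating A, H). Choose E
SPE path: E -> A -> H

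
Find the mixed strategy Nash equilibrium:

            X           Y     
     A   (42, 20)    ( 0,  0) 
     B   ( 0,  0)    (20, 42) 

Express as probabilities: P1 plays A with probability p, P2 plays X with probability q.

p = 0.6774, q = 0.3226

Work:
Find probabilities that make opponent indifferent:
P2 chooses q to make P1 indifferent between A and B
P1 chooses p to make P2 indifferent between X and Y
Mixed NE: P1 plays (A: 0.6774, B: 0.3226), P2 plays (X: 0.3226, Y: 0.6774)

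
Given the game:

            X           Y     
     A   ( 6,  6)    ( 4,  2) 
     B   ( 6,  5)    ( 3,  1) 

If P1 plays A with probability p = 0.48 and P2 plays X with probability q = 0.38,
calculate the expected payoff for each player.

E[P1] = 4.4376, E[P2] = 3.0

Work:
E[P1] = p·q·π₁(A,X) + p·(1-q)·π₁(A,Y) + (1-p)·q·π₁(B,X) + (1-p)·(1-q)·π₁(B,Y)
= 0.48·0.38·6 + 0.48·0.62·4 + 0.52·0.38·6 + 0.52·0.62·3
= 4.4376

E[P2] = 3.0 (similar calculation)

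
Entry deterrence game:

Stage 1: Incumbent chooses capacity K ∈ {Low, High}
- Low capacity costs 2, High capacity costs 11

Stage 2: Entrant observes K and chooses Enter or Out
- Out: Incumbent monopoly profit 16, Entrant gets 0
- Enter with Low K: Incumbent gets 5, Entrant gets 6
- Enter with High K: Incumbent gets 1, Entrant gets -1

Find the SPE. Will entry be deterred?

SPE: (High, Enter|Low, Out|High); Entry deterred. Incumbent net profit = 5

Work:
After Low K: Entrant enters (6 > 0)
After High K: Entrant stays out (-1 < 0)
Incumbent: Low → 5−2=3, High → 16−11=5
Incumbent chooses High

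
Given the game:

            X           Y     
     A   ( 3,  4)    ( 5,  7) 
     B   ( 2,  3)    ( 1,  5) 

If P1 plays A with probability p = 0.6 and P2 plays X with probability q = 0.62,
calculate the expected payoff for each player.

E[P1] = 2.904, E[P2] = 4.588

Work:
E[P1] = p·q·π₁(A,X) + p·(1-q)·π₁(A,Y) + (1-p)·q·π₁(B,X) + (1-p)·(1-q)·π₁(B,Y)
= 0.6·0.62·3 + 0.6·0.38·5 + 0.4·0.62·2 + 0.4·0.38·1
= 2.904

E[P2] = 4.588 (similar calculation)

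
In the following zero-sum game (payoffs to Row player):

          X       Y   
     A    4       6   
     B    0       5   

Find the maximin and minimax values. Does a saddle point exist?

Maximin = 4, Minimax = 4, Saddle: True

Work:
Row minimums: [4, 0] → maximin = 4
Column maximums: [4, 6] → minimax = 4
Saddle point exists! Game value = 4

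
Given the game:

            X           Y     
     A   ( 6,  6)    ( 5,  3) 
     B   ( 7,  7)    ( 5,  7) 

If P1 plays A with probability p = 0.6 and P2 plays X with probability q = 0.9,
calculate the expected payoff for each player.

E[P1] = 6.26, E[P2] = 6.22

Work:
E[P1] = p·q·π₁(A,X) + p·(1-q)·π₁(A,Y) + (1-p)·q·π₁(B,X) + (1-p)·(1-q)·π₁(B,Y)
= 0.6·0.9·6 + 0.6·0.1·5 + 0.4·0.9·7 + 0.4·0.1·5
= 6.26

E[P2] = 6.22 (similar calculation)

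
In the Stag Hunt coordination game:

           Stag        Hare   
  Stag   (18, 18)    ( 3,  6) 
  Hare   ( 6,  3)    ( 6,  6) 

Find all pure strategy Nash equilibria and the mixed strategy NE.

Pure NE: (Stag, Stag) and (Hare, Hare); Mixed NE: p = 0.2, q = 0.2

Work:
Check pure NE:
(Stag, Stag): (18, 18) - no unilateral deviation beneficial
(Hare, Hare): (6, 6) - no unilateral deviation beneficial
Mixed NE: P1 plays Stag with p = 0.2, P2 plays Stag with q = 0.2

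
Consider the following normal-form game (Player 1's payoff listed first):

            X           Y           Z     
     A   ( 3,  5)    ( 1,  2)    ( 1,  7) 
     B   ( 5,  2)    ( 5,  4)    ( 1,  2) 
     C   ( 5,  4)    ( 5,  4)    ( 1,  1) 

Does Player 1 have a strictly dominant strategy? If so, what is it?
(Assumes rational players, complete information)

No strictly dominant strategy exists for Player 1

Work:
A strategy strictly dominates another if it gives a strictly higher payoff against every opponent action. Compare each pair of P1's strategies column-by-column:
  A vs B: [3 vs 5, 1 vs 5, 1 vs 1] → A does not strictly dominate B (column X: 3 ≤ 5)
  A vs C: [3 vs 5, 1 vs 5, 1 vs 1] → A does not strictly dominate C (column X: 3 ≤ 5)
  B vs A: [5 vs 3, 5 vs 1, 1 vs 1] → B does not strictly dominate A (column Z: 1 ≤ 1)
  B vs C: [5 vs 5, 5 vs 5, 1 vs 1] → B does not strictly dominate C (column X: 5 ≤ 5)
  C vs A: [5 vs 3, 5 vs 1, 1 vs 1] → C does not strictly dominate A (column Z: 1 ≤ 1)
  C vs B: [5 vs 5, 5 vs 5, 1 vs 1] → C does not strictly dominate B (column X: 5 ≤ 5)
No single strategy strictly dominates all others → no strictly dominant strategy.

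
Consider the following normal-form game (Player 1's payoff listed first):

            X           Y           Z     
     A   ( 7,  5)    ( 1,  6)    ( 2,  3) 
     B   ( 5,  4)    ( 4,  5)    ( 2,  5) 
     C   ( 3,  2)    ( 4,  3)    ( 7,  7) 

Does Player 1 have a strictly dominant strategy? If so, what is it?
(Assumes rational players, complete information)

No strictly dominant strategy exists for Player 1

Work:
A strategy strictly dominates another if it gives a strictly higher payoff against every opponent action. Compare each pair of P1's strategies column-by-column:
  A vs B: [7 vs 5, 1 vs 4, 2 vs 2] → A does not strictly dominate B (column Y: 1 ≤ 4)
  A vs C: [7 vs 3, 1 vs 4, 2 vs 7] → A does not strictly dominate C (column Y: 1 ≤ 4)
  B vs A: [5 vs 7, 4 vs 1, 2 vs 2] → B does not strictly dominate A (column X: 5 ≤ 7)
  B vs C: [5 vs 3, 4 vs 4, 2 vs 7] → B does not strictly dominate C (column Y: 4 ≤ 4)
  C vs A: [3 vs 7, 4 vs 1, 7 vs 2] → C does not strictly dominate A (column X: 3 ≤ 7)
  C vs B: [3 vs 5, 4 vs 4, 7 vs 2] → C does not strictly dominate B (column X: 3 ≤ 5)
No single strategy strictly dominates all others → no strictly dominant strategy.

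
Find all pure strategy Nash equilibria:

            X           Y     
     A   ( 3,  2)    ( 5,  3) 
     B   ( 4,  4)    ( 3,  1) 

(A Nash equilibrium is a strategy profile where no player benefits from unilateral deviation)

Nash equilibrium: (A, Y), (B, X)

Work:
Best responses:
  P1 vs X: payoffs [3, 4] → best response B (payoff 4)
  P1 vs Y: payoffs [5, 3] → best response A (payoff 5)
  P2 vs A: payoffs [2, 3] → best response Y (payoff 3)
  P2 vs B: payoffs [4, 1] → best response X (payoff 4)
Mutual best responses: (A,Y), (B,X) → Nash equilibria.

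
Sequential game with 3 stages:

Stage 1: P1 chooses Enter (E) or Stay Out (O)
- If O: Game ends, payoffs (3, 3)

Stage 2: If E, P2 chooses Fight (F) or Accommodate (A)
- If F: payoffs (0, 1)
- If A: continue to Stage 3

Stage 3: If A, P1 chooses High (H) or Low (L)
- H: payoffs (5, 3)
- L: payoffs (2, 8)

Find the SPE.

SPE: (E, A, H); Outcome (5, 3)

Work:
Stage 3: P1 chooses H (5 vs 2)
Stage 2: P2: F->1, A->3 (anticipating H). Choose A
Stage 1: P1: O->3, E->5 (anticipating A, H). Choose E
SPE path: E -> A -> H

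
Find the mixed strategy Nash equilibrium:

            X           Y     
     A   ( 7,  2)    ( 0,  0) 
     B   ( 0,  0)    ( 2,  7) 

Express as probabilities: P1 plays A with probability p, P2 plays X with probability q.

p = 0.7778, q = 0.2222

Work:
Find probabilities that make opponent indifferent:
P2 chooses q to make P1 indifferent between A and B
P1 chooses p to make P2 indifferent between X and Y
Mixed NE: P1 plays (A: 0.7778, B: 0.2222), P2 plays (X: 0.2222, Y: 0.7778)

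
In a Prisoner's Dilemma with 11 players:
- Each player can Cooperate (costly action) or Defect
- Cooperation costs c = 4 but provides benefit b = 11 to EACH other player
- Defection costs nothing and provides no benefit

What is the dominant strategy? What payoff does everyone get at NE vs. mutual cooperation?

Dominant: Defect; NE payoff = 0; Coop payoff = 106

Work:
Defect dominates (saves cost c = 4, benefit to others is external)
NE: All defect → everyone gets 0
If all cooperate: each receives (10)×11 - 4 = 106
Social dilemma: 106 > 0 but NE gives 0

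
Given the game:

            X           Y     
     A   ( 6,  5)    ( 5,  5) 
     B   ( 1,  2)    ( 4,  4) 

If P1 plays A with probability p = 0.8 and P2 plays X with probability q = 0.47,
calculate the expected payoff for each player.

E[P1] = 4.894, E[P2] = 4.612

Work:
E[P1] = p·q·π₁(A,X) + p·(1-q)·π₁(A,Y) + (1-p)·q·π₁(B,X) + (1-p)·(1-q)·π₁(B,Y)
= 0.8·0.47·6 + 0.8·0.53·5 + 0.2·0.47·1 + 0.2·0.53·4
= 4.894

E[P2] = 4.612 (similar calculation)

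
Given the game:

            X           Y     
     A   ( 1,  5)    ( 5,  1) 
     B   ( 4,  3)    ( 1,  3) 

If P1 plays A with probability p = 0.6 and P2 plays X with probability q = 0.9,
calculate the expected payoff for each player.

E[P1] = 2.32, E[P2] = 3.96

Work:
E[P1] = p·q·π₁(A,X) + p·(1-q)·π₁(A,Y) + (1-p)·q·π₁(B,X) + (1-p)·(1-q)·π₁(B,Y)
= 0.6·0.9·1 + 0.6·0.1·5 + 0.4·0.9·4 + 0.4·0.1·1
= 2.32

E[P2] = 3.96 (similar calculation)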